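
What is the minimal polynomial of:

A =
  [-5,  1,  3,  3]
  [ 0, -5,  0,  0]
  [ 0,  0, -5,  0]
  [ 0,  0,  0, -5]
x^2 + 10*x + 25

The characteristic polynomial is χ_A(x) = (x + 5)^4, so the eigenvalues are known. The minimal polynomial is
  m_A(x) = Π_λ (x − λ)^{k_λ}
where k_λ is the size of the *largest* Jordan block for λ (equivalently, the smallest k with (A − λI)^k v = 0 for every generalised eigenvector v of λ).

  λ = -5: largest Jordan block has size 2, contributing (x + 5)^2

So m_A(x) = (x + 5)^2 = x^2 + 10*x + 25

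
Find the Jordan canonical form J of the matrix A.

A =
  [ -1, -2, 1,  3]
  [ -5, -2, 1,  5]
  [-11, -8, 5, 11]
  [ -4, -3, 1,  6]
J_3(2) ⊕ J_1(2)

The characteristic polynomial is
  det(x·I − A) = x^4 - 8*x^3 + 24*x^2 - 32*x + 16 = (x - 2)^4

Eigenvalues and multiplicities (the geometric multiplicity of λ is n − rank(A − λI), which equals the number of Jordan blocks for λ):
  λ = 2: algebraic multiplicity = 4, geometric multiplicity = 2

Determining the block sizes for each eigenvalue:
  λ = 2: with am = 4 and gm = 2, the partition is not yet determined (e.g. several partitions of 4 into 2 parts exist). Let N = A − (2)·I. Computing rank(N^1) = 2, rank(N^2) = 1, rank(N^3) = 0; the number of blocks of size ≥ j is rank(N^{j−1}) − rank(N^j), giving [2, 1, 1]. So we have 1 block(s) of size 3, 1 block(s) of size 1 → block sizes [3, 1]

Assembling the blocks gives a Jordan form
J =
  [2, 1, 0, 0]
  [0, 2, 1, 0]
  [0, 0, 2, 0]
  [0, 0, 0, 2]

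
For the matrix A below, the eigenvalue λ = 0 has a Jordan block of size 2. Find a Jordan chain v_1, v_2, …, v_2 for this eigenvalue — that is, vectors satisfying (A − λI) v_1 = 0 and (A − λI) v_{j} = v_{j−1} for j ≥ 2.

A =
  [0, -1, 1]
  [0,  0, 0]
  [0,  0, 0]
A Jordan chain for λ = 0 of length 2:
v_1 = (-1, 0, 0)ᵀ
v_2 = (0, 1, 0)ᵀ

Let N = A − (0)·I. We want v_2 with N^2 v_2 = 0 but N^1 v_2 ≠ 0; then v_{j-1} := N · v_j for j = 2, …, 2.

Pick v_2 = (0, 1, 0)ᵀ.
Then v_1 = N · v_2 = (-1, 0, 0)ᵀ.

Sanity check: (A − (0)·I) v_1 = (0, 0, 0)ᵀ = 0. ✓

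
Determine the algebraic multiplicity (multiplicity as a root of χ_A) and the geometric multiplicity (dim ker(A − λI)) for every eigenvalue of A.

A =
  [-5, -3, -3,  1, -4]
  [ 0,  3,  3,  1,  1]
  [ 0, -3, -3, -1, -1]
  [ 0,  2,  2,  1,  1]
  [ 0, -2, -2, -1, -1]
λ = -5: alg = 1, geom = 1; λ = 0: alg = 4, geom = 2

Step 1 — factor the characteristic polynomial to read off the algebraic multiplicities:
  χ_A(x) = x^4*(x + 5)

Step 2 — compute geometric multiplicities via the rank-nullity identity g(λ) = n − rank(A − λI):
  rank(A − (-5)·I) = 4, so dim ker(A − (-5)·I) = n − 4 = 1
  rank(A − (0)·I) = 3, so dim ker(A − (0)·I) = n − 3 = 2

Summary:
  λ = -5: algebraic multiplicity = 1, geometric multiplicity = 1
  λ = 0: algebraic multiplicity = 4, geometric multiplicity = 2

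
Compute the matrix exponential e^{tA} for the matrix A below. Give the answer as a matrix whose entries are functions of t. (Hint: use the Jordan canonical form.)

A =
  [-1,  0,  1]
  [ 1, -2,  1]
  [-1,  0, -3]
e^{tA} =
  [t*exp(-2*t) + exp(-2*t), 0, t*exp(-2*t)]
  [t*exp(-2*t), exp(-2*t), t*exp(-2*t)]
  [-t*exp(-2*t), 0, -t*exp(-2*t) + exp(-2*t)]

Strategy: write A = P · J · P⁻¹ where J is a Jordan canonical form, so e^{tA} = P · e^{tJ} · P⁻¹, and e^{tJ} can be computed block-by-block.

A has Jordan form
J =
  [-2,  1,  0]
  [ 0, -2,  0]
  [ 0,  0, -2]
(up to reordering of blocks).

Per-block formulas:
  For a 1×1 block at λ = -2: exp(t · [-2]) = [e^(-2t)].
  For a 2×2 Jordan block J_2(-2): exp(t · J_2(-2)) = e^(-2t)·(I + t·N), where N is the 2×2 nilpotent shift.

After assembling e^{tJ} and conjugating by P, we get:

e^{tA} =
  [t*exp(-2*t) + exp(-2*t), 0, t*exp(-2*t)]
  [t*exp(-2*t), exp(-2*t), t*exp(-2*t)]
  [-t*exp(-2*t), 0, -t*exp(-2*t) + exp(-2*t)]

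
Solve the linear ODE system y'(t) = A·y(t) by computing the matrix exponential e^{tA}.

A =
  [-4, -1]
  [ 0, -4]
e^{tA} =
  [exp(-4*t), -t*exp(-4*t)]
  [0, exp(-4*t)]

Strategy: write A = P · J · P⁻¹ where J is a Jordan canonical form, so e^{tA} = P · e^{tJ} · P⁻¹, and e^{tJ} can be computed block-by-block.

A has Jordan form
J =
  [-4,  1]
  [ 0, -4]
(up to reordering of blocks).

Per-block formulas:
  For a 2×2 Jordan block J_2(-4): exp(t · J_2(-4)) = e^(-4t)·(I + t·N), where N is the 2×2 nilpotent shift.

After assembling e^{tJ} and conjugating by P, we get:

e^{tA} =
  [exp(-4*t), -t*exp(-4*t)]
  [0, exp(-4*t)]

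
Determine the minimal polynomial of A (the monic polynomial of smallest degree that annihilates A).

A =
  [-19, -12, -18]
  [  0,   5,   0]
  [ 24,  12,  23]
x^2 - 4*x - 5

The characteristic polynomial is χ_A(x) = (x - 5)^2*(x + 1), so the eigenvalues are known. The minimal polynomial is
  m_A(x) = Π_λ (x − λ)^{k_λ}
where k_λ is the size of the *largest* Jordan block for λ (equivalently, the smallest k with (A − λI)^k v = 0 for every generalised eigenvector v of λ).

  λ = -1: largest Jordan block has size 1, contributing (x + 1)
  λ = 5: largest Jordan block has size 1, contributing (x − 5)

So m_A(x) = (x - 5)*(x + 1) = x^2 - 4*x - 5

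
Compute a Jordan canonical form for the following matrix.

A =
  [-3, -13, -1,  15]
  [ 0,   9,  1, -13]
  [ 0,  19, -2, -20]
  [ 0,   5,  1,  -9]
J_3(-3) ⊕ J_1(4)

The characteristic polynomial is
  det(x·I − A) = x^4 + 5*x^3 - 9*x^2 - 81*x - 108 = (x - 4)*(x + 3)^3

Eigenvalues and multiplicities (the geometric multiplicity of λ is n − rank(A − λI), which equals the number of Jordan blocks for λ):
  λ = -3: algebraic multiplicity = 3, geometric multiplicity = 1
  λ = 4: algebraic multiplicity = 1, geometric multiplicity = 1

Determining the block sizes for each eigenvalue:
  λ = -3: one block (gm = 1), so the single block has size am = 3 → block sizes [3]
  λ = 4: one block (gm = 1), so the single block has size am = 1 → block sizes [1]

Assembling the blocks gives a Jordan form
J =
  [-3,  1,  0, 0]
  [ 0, -3,  1, 0]
  [ 0,  0, -3, 0]
  [ 0,  0,  0, 4]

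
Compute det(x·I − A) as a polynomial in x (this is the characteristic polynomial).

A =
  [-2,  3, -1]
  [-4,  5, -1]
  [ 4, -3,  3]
x^3 - 6*x^2 + 12*x - 8

Expanding det(x·I − A) (e.g. by cofactor expansion or by noting that A is similar to its Jordan form J, which has the same characteristic polynomial as A) gives
  χ_A(x) = x^3 - 6*x^2 + 12*x - 8
which factors as (x - 2)^3. The eigenvalues (with algebraic multiplicities) are λ = 2 with multiplicity 3.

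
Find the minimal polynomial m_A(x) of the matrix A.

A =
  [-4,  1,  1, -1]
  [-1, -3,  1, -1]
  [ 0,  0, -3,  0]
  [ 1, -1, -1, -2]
x^3 + 9*x^2 + 27*x + 27

The characteristic polynomial is χ_A(x) = (x + 3)^4, so the eigenvalues are known. The minimal polynomial is
  m_A(x) = Π_λ (x − λ)^{k_λ}
where k_λ is the size of the *largest* Jordan block for λ (equivalently, the smallest k with (A − λI)^k v = 0 for every generalised eigenvector v of λ).

  λ = -3: largest Jordan block has size 3, contributing (x + 3)^3

So m_A(x) = (x + 3)^3 = x^3 + 9*x^2 + 27*x + 27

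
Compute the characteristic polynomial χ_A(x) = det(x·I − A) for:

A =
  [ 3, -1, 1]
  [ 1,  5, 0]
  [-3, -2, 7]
x^3 - 15*x^2 + 75*x - 125

Expanding det(x·I − A) (e.g. by cofactor expansion or by noting that A is similar to its Jordan form J, which has the same characteristic polynomial as A) gives
  χ_A(x) = x^3 - 15*x^2 + 75*x - 125
which factors as (x - 5)^3. The eigenvalues (with algebraic multiplicities) are λ = 5 with multiplicity 3.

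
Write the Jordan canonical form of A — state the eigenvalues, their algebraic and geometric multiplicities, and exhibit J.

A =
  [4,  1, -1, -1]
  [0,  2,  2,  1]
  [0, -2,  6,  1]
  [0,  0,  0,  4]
J_2(4) ⊕ J_2(4)

The characteristic polynomial is
  det(x·I − A) = x^4 - 16*x^3 + 96*x^2 - 256*x + 256 = (x - 4)^4

Eigenvalues and multiplicities (the geometric multiplicity of λ is n − rank(A − λI), which equals the number of Jordan blocks for λ):
  λ = 4: algebraic multiplicity = 4, geometric multiplicity = 2

Determining the block sizes for each eigenvalue:
  λ = 4: with am = 4 and gm = 2, the partition is not yet determined (e.g. several partitions of 4 into 2 parts exist). Let N = A − (4)·I. Computing rank(N^1) = 2, rank(N^2) = 0; the number of blocks of size ≥ j is rank(N^{j−1}) − rank(N^j), giving [2, 2]. So we have 2 block(s) of size 2 → block sizes [2, 2]

Assembling the blocks gives a Jordan form
J =
  [4, 1, 0, 0]
  [0, 4, 0, 0]
  [0, 0, 4, 1]
  [0, 0, 0, 4]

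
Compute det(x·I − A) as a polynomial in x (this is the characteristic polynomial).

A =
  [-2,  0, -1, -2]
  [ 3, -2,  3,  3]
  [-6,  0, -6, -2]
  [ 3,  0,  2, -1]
x^4 + 11*x^3 + 42*x^2 + 68*x + 40

Expanding det(x·I − A) (e.g. by cofactor expansion or by noting that A is similar to its Jordan form J, which has the same characteristic polynomial as A) gives
  χ_A(x) = x^4 + 11*x^3 + 42*x^2 + 68*x + 40
which factors as (x + 2)^3*(x + 5). The eigenvalues (with algebraic multiplicities) are λ = -5 with multiplicity 1, λ = -2 with multiplicity 3.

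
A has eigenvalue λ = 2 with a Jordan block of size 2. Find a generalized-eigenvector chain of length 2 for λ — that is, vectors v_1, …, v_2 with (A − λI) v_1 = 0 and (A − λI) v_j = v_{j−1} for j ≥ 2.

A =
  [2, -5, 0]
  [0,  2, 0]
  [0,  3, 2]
A Jordan chain for λ = 2 of length 2:
v_1 = (-5, 0, 3)ᵀ
v_2 = (0, 1, 0)ᵀ

Let N = A − (2)·I. We want v_2 with N^2 v_2 = 0 but N^1 v_2 ≠ 0; then v_{j-1} := N · v_j for j = 2, …, 2.

Pick v_2 = (0, 1, 0)ᵀ.
Then v_1 = N · v_2 = (-5, 0, 3)ᵀ.

Sanity check: (A − (2)·I) v_1 = (0, 0, 0)ᵀ = 0. ✓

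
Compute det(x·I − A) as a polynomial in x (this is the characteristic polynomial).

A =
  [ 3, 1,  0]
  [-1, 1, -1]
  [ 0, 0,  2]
x^3 - 6*x^2 + 12*x - 8

Expanding det(x·I − A) (e.g. by cofactor expansion or by noting that A is similar to its Jordan form J, which has the same characteristic polynomial as A) gives
  χ_A(x) = x^3 - 6*x^2 + 12*x - 8
which factors as (x - 2)^3. The eigenvalues (with algebraic multiplicities) are λ = 2 with multiplicity 3.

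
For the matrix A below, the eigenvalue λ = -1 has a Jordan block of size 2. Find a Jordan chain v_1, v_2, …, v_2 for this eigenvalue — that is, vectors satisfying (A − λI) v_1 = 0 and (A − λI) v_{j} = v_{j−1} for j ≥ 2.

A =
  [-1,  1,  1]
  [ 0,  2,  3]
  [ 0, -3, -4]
A Jordan chain for λ = -1 of length 2:
v_1 = (1, 3, -3)ᵀ
v_2 = (0, 1, 0)ᵀ

Let N = A − (-1)·I. We want v_2 with N^2 v_2 = 0 but N^1 v_2 ≠ 0; then v_{j-1} := N · v_j for j = 2, …, 2.

Pick v_2 = (0, 1, 0)ᵀ.
Then v_1 = N · v_2 = (1, 3, -3)ᵀ.

Sanity check: (A − (-1)·I) v_1 = (0, 0, 0)ᵀ = 0. ✓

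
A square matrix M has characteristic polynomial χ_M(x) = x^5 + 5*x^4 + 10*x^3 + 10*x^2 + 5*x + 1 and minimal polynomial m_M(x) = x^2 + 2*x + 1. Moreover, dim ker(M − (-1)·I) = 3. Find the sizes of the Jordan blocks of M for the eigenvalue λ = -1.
Block sizes for λ = -1: [2, 2, 1]

Step 1 — from the characteristic polynomial, algebraic multiplicity of λ = -1 is 5. From dim ker(M − (-1)·I) = 3, there are exactly 3 Jordan blocks for λ = -1.
Step 2 — from the minimal polynomial, the factor (x + 1)^2 tells us the largest block for λ = -1 has size 2.
Step 3 — with total size 5, 3 blocks, and largest block 2, the block sizes (in nonincreasing order) are [2, 2, 1].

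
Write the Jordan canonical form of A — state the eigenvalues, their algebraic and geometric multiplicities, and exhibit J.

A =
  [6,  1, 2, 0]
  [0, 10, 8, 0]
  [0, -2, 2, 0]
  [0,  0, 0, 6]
J_2(6) ⊕ J_1(6) ⊕ J_1(6)

The characteristic polynomial is
  det(x·I − A) = x^4 - 24*x^3 + 216*x^2 - 864*x + 1296 = (x - 6)^4

Eigenvalues and multiplicities (the geometric multiplicity of λ is n − rank(A − λI), which equals the number of Jordan blocks for λ):
  λ = 6: algebraic multiplicity = 4, geometric multiplicity = 3

Determining the block sizes for each eigenvalue:
  λ = 6: 3 blocks summing to 4 forces exactly one block of size 2 and the rest size 1 → block sizes [2, 1, 1]

Assembling the blocks gives a Jordan form
J =
  [6, 1, 0, 0]
  [0, 6, 0, 0]
  [0, 0, 6, 0]
  [0, 0, 0, 6]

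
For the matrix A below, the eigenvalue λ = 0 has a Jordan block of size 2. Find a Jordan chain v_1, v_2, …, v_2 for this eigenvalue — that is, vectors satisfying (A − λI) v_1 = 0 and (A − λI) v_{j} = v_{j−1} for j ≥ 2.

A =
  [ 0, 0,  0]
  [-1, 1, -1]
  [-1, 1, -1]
A Jordan chain for λ = 0 of length 2:
v_1 = (0, -1, -1)ᵀ
v_2 = (1, 0, 0)ᵀ

Let N = A − (0)·I. We want v_2 with N^2 v_2 = 0 but N^1 v_2 ≠ 0; then v_{j-1} := N · v_j for j = 2, …, 2.

Pick v_2 = (1, 0, 0)ᵀ.
Then v_1 = N · v_2 = (0, -1, -1)ᵀ.

Sanity check: (A − (0)·I) v_1 = (0, 0, 0)ᵀ = 0. ✓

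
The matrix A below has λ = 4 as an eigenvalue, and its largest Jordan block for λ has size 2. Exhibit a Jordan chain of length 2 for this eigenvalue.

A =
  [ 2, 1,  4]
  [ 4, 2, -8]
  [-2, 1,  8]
A Jordan chain for λ = 4 of length 2:
v_1 = (-2, 4, -2)ᵀ
v_2 = (1, 0, 0)ᵀ

Let N = A − (4)·I. We want v_2 with N^2 v_2 = 0 but N^1 v_2 ≠ 0; then v_{j-1} := N · v_j for j = 2, …, 2.

Pick v_2 = (1, 0, 0)ᵀ.
Then v_1 = N · v_2 = (-2, 4, -2)ᵀ.

Sanity check: (A − (4)·I) v_1 = (0, 0, 0)ᵀ = 0. ✓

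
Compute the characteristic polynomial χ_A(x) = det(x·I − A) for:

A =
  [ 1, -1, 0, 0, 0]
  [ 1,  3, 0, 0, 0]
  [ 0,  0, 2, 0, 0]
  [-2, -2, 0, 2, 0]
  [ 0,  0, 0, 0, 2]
x^5 - 10*x^4 + 40*x^3 - 80*x^2 + 80*x - 32

Expanding det(x·I − A) (e.g. by cofactor expansion or by noting that A is similar to its Jordan form J, which has the same characteristic polynomial as A) gives
  χ_A(x) = x^5 - 10*x^4 + 40*x^3 - 80*x^2 + 80*x - 32
which factors as (x - 2)^5. The eigenvalues (with algebraic multiplicities) are λ = 2 with multiplicity 5.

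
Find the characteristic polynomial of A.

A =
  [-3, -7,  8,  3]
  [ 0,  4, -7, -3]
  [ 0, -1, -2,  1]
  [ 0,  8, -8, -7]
x^4 + 8*x^3 + 18*x^2 - 27

Expanding det(x·I − A) (e.g. by cofactor expansion or by noting that A is similar to its Jordan form J, which has the same characteristic polynomial as A) gives
  χ_A(x) = x^4 + 8*x^3 + 18*x^2 - 27
which factors as (x - 1)*(x + 3)^3. The eigenvalues (with algebraic multiplicities) are λ = -3 with multiplicity 3, λ = 1 with multiplicity 1.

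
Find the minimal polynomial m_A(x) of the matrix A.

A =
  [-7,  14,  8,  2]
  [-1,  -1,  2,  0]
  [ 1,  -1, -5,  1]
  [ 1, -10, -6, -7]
x^2 + 10*x + 25

The characteristic polynomial is χ_A(x) = (x + 5)^4, so the eigenvalues are known. The minimal polynomial is
  m_A(x) = Π_λ (x − λ)^{k_λ}
where k_λ is the size of the *largest* Jordan block for λ (equivalently, the smallest k with (A − λI)^k v = 0 for every generalised eigenvector v of λ).

  λ = -5: largest Jordan block has size 2, contributing (x + 5)^2

So m_A(x) = (x + 5)^2 = x^2 + 10*x + 25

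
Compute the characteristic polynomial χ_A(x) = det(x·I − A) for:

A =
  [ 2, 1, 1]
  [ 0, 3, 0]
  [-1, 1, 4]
x^3 - 9*x^2 + 27*x - 27

Expanding det(x·I − A) (e.g. by cofactor expansion or by noting that A is similar to its Jordan form J, which has the same characteristic polynomial as A) gives
  χ_A(x) = x^3 - 9*x^2 + 27*x - 27
which factors as (x - 3)^3. The eigenvalues (with algebraic multiplicities) are λ = 3 with multiplicity 3.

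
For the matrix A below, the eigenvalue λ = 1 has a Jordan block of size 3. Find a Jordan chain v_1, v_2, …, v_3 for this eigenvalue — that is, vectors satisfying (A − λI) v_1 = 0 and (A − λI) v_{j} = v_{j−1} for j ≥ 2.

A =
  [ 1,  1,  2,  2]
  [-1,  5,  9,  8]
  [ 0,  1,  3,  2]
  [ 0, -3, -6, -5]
A Jordan chain for λ = 1 of length 3:
v_1 = (-1, -4, -1, 3)ᵀ
v_2 = (0, -1, 0, 0)ᵀ
v_3 = (1, 0, 0, 0)ᵀ

Let N = A − (1)·I. We want v_3 with N^3 v_3 = 0 but N^2 v_3 ≠ 0; then v_{j-1} := N · v_j for j = 3, …, 2.

Pick v_3 = (1, 0, 0, 0)ᵀ.
Then v_2 = N · v_3 = (0, -1, 0, 0)ᵀ.
Then v_1 = N · v_2 = (-1, -4, -1, 3)ᵀ.

Sanity check: (A − (1)·I) v_1 = (0, 0, 0, 0)ᵀ = 0. ✓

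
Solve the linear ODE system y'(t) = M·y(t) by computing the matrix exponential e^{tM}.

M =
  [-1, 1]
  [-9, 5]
e^{tM} =
  [-3*t*exp(2*t) + exp(2*t), t*exp(2*t)]
  [-9*t*exp(2*t), 3*t*exp(2*t) + exp(2*t)]

Strategy: write M = P · J · P⁻¹ where J is a Jordan canonical form, so e^{tM} = P · e^{tJ} · P⁻¹, and e^{tJ} can be computed block-by-block.

M has Jordan form
J =
  [2, 1]
  [0, 2]
(up to reordering of blocks).

Per-block formulas:
  For a 2×2 Jordan block J_2(2): exp(t · J_2(2)) = e^(2t)·(I + t·N), where N is the 2×2 nilpotent shift.

After assembling e^{tJ} and conjugating by P, we get:

e^{tM} =
  [-3*t*exp(2*t) + exp(2*t), t*exp(2*t)]
  [-9*t*exp(2*t), 3*t*exp(2*t) + exp(2*t)]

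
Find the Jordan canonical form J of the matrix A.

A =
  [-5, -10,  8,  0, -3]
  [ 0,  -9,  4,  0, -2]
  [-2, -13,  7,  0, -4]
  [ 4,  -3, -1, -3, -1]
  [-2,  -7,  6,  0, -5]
J_3(-3) ⊕ J_2(-3)

The characteristic polynomial is
  det(x·I − A) = x^5 + 15*x^4 + 90*x^3 + 270*x^2 + 405*x + 243 = (x + 3)^5

Eigenvalues and multiplicities (the geometric multiplicity of λ is n − rank(A − λI), which equals the number of Jordan blocks for λ):
  λ = -3: algebraic multiplicity = 5, geometric multiplicity = 2

Determining the block sizes for each eigenvalue:
  λ = -3: with am = 5 and gm = 2, the partition is not yet determined (e.g. several partitions of 5 into 2 parts exist). Let N = A − (-3)·I. Computing rank(N^1) = 3, rank(N^2) = 1, rank(N^3) = 0; the number of blocks of size ≥ j is rank(N^{j−1}) − rank(N^j), giving [2, 2, 1]. So we have 1 block(s) of size 3, 1 block(s) of size 2 → block sizes [3, 2]

Assembling the blocks gives a Jordan form
J =
  [-3,  1,  0,  0,  0]
  [ 0, -3,  1,  0,  0]
  [ 0,  0, -3,  0,  0]
  [ 0,  0,  0, -3,  1]
  [ 0,  0,  0,  0, -3]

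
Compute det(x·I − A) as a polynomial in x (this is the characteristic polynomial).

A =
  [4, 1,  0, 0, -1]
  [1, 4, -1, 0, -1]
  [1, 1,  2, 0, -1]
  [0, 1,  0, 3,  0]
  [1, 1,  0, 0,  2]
x^5 - 15*x^4 + 90*x^3 - 270*x^2 + 405*x - 243

Expanding det(x·I − A) (e.g. by cofactor expansion or by noting that A is similar to its Jordan form J, which has the same characteristic polynomial as A) gives
  χ_A(x) = x^5 - 15*x^4 + 90*x^3 - 270*x^2 + 405*x - 243
which factors as (x - 3)^5. The eigenvalues (with algebraic multiplicities) are λ = 3 with multiplicity 5.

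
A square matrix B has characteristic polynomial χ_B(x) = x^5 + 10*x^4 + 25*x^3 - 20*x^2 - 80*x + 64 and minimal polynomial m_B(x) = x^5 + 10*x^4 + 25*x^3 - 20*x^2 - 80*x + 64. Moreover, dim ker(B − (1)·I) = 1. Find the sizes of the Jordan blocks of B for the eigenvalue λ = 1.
Block sizes for λ = 1: [2]

Step 1 — from the characteristic polynomial, algebraic multiplicity of λ = 1 is 2. From dim ker(B − (1)·I) = 1, there are exactly 1 Jordan blocks for λ = 1.
Step 2 — from the minimal polynomial, the factor (x − 1)^2 tells us the largest block for λ = 1 has size 2.
Step 3 — with total size 2, 1 blocks, and largest block 2, the block sizes (in nonincreasing order) are [2].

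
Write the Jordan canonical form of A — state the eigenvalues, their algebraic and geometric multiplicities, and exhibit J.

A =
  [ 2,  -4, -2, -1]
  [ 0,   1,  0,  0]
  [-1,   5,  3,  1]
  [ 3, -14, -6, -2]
J_2(1) ⊕ J_2(1)

The characteristic polynomial is
  det(x·I − A) = x^4 - 4*x^3 + 6*x^2 - 4*x + 1 = (x - 1)^4

Eigenvalues and multiplicities (the geometric multiplicity of λ is n − rank(A − λI), which equals the number of Jordan blocks for λ):
  λ = 1: algebraic multiplicity = 4, geometric multiplicity = 2

Determining the block sizes for each eigenvalue:
  λ = 1: with am = 4 and gm = 2, the partition is not yet determined (e.g. several partitions of 4 into 2 parts exist). Let N = A − (1)·I. Computing rank(N^1) = 2, rank(N^2) = 0; the number of blocks of size ≥ j is rank(N^{j−1}) − rank(N^j), giving [2, 2]. So we have 2 block(s) of size 2 → block sizes [2, 2]

Assembling the blocks gives a Jordan form
J =
  [1, 1, 0, 0]
  [0, 1, 0, 0]
  [0, 0, 1, 1]
  [0, 0, 0, 1]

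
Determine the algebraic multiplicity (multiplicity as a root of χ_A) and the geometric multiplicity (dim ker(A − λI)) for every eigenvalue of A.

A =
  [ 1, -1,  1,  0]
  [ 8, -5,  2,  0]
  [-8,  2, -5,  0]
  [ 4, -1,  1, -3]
λ = -3: alg = 4, geom = 3

Step 1 — factor the characteristic polynomial to read off the algebraic multiplicities:
  χ_A(x) = (x + 3)^4

Step 2 — compute geometric multiplicities via the rank-nullity identity g(λ) = n − rank(A − λI):
  rank(A − (-3)·I) = 1, so dim ker(A − (-3)·I) = n − 1 = 3

Summary:
  λ = -3: algebraic multiplicity = 4, geometric multiplicity = 3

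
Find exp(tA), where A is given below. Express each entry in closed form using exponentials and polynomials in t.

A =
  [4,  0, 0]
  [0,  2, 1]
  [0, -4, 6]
e^{tA} =
  [exp(4*t), 0, 0]
  [0, -2*t*exp(4*t) + exp(4*t), t*exp(4*t)]
  [0, -4*t*exp(4*t), 2*t*exp(4*t) + exp(4*t)]

Strategy: write A = P · J · P⁻¹ where J is a Jordan canonical form, so e^{tA} = P · e^{tJ} · P⁻¹, and e^{tJ} can be computed block-by-block.

A has Jordan form
J =
  [4, 1, 0]
  [0, 4, 0]
  [0, 0, 4]
(up to reordering of blocks).

Per-block formulas:
  For a 1×1 block at λ = 4: exp(t · [4]) = [e^(4t)].
  For a 2×2 Jordan block J_2(4): exp(t · J_2(4)) = e^(4t)·(I + t·N), where N is the 2×2 nilpotent shift.

After assembling e^{tJ} and conjugating by P, we get:

e^{tA} =
  [exp(4*t), 0, 0]
  [0, -2*t*exp(4*t) + exp(4*t), t*exp(4*t)]
  [0, -4*t*exp(4*t), 2*t*exp(4*t) + exp(4*t)]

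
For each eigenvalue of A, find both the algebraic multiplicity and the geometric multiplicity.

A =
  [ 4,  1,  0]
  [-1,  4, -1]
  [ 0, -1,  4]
λ = 4: alg = 3, geom = 1

Step 1 — factor the characteristic polynomial to read off the algebraic multiplicities:
  χ_A(x) = (x - 4)^3

Step 2 — compute geometric multiplicities via the rank-nullity identity g(λ) = n − rank(A − λI):
  rank(A − (4)·I) = 2, so dim ker(A − (4)·I) = n − 2 = 1

Summary:
  λ = 4: algebraic multiplicity = 3, geometric multiplicity = 1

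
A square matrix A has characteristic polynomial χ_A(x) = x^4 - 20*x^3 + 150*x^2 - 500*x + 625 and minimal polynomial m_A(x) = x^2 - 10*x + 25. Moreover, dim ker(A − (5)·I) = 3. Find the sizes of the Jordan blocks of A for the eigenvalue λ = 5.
Block sizes for λ = 5: [2, 1, 1]

Step 1 — from the characteristic polynomial, algebraic multiplicity of λ = 5 is 4. From dim ker(A − (5)·I) = 3, there are exactly 3 Jordan blocks for λ = 5.
Step 2 — from the minimal polynomial, the factor (x − 5)^2 tells us the largest block for λ = 5 has size 2.
Step 3 — with total size 4, 3 blocks, and largest block 2, the block sizes (in nonincreasing order) are [2, 1, 1].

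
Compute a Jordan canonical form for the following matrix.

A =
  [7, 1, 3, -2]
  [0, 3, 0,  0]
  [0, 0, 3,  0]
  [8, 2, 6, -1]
J_2(3) ⊕ J_1(3) ⊕ J_1(3)

The characteristic polynomial is
  det(x·I − A) = x^4 - 12*x^3 + 54*x^2 - 108*x + 81 = (x - 3)^4

Eigenvalues and multiplicities (the geometric multiplicity of λ is n − rank(A − λI), which equals the number of Jordan blocks for λ):
  λ = 3: algebraic multiplicity = 4, geometric multiplicity = 3

Determining the block sizes for each eigenvalue:
  λ = 3: 3 blocks summing to 4 forces exactly one block of size 2 and the rest size 1 → block sizes [2, 1, 1]

Assembling the blocks gives a Jordan form
J =
  [3, 1, 0, 0]
  [0, 3, 0, 0]
  [0, 0, 3, 0]
  [0, 0, 0, 3]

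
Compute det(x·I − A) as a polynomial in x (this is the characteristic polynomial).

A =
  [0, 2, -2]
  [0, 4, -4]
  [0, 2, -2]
x^3 - 2*x^2

Expanding det(x·I − A) (e.g. by cofactor expansion or by noting that A is similar to its Jordan form J, which has the same characteristic polynomial as A) gives
  χ_A(x) = x^3 - 2*x^2
which factors as x^2*(x - 2). The eigenvalues (with algebraic multiplicities) are λ = 0 with multiplicity 2, λ = 2 with multiplicity 1.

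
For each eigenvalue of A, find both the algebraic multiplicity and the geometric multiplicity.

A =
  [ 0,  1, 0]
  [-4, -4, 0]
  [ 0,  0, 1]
λ = -2: alg = 2, geom = 1; λ = 1: alg = 1, geom = 1

Step 1 — factor the characteristic polynomial to read off the algebraic multiplicities:
  χ_A(x) = (x - 1)*(x + 2)^2

Step 2 — compute geometric multiplicities via the rank-nullity identity g(λ) = n − rank(A − λI):
  rank(A − (-2)·I) = 2, so dim ker(A − (-2)·I) = n − 2 = 1
  rank(A − (1)·I) = 2, so dim ker(A − (1)·I) = n − 2 = 1

Summary:
  λ = -2: algebraic multiplicity = 2, geometric multiplicity = 1
  λ = 1: algebraic multiplicity = 1, geometric multiplicity = 1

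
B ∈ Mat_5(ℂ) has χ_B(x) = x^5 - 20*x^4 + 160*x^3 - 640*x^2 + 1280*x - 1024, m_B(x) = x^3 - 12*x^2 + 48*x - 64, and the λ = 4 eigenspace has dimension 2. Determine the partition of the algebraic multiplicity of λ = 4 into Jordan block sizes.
Block sizes for λ = 4: [3, 2]

Step 1 — from the characteristic polynomial, algebraic multiplicity of λ = 4 is 5. From dim ker(B − (4)·I) = 2, there are exactly 2 Jordan blocks for λ = 4.
Step 2 — from the minimal polynomial, the factor (x − 4)^3 tells us the largest block for λ = 4 has size 3.
Step 3 — with total size 5, 2 blocks, and largest block 3, the block sizes (in nonincreasing order) are [3, 2].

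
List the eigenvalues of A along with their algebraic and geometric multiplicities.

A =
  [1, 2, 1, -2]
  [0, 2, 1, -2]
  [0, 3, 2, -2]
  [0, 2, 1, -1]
λ = 1: alg = 4, geom = 2

Step 1 — factor the characteristic polynomial to read off the algebraic multiplicities:
  χ_A(x) = (x - 1)^4

Step 2 — compute geometric multiplicities via the rank-nullity identity g(λ) = n − rank(A − λI):
  rank(A − (1)·I) = 2, so dim ker(A − (1)·I) = n − 2 = 2

Summary:
  λ = 1: algebraic multiplicity = 4, geometric multiplicity = 2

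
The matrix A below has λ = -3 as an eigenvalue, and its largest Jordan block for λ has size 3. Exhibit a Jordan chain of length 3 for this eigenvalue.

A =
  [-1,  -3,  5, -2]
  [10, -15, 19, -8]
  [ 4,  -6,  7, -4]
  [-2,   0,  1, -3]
A Jordan chain for λ = -3 of length 3:
v_1 = (-2, -8, -4, 0)ᵀ
v_2 = (2, 10, 4, -2)ᵀ
v_3 = (1, 0, 0, 0)ᵀ

Let N = A − (-3)·I. We want v_3 with N^3 v_3 = 0 but N^2 v_3 ≠ 0; then v_{j-1} := N · v_j for j = 3, …, 2.

Pick v_3 = (1, 0, 0, 0)ᵀ.
Then v_2 = N · v_3 = (2, 10, 4, -2)ᵀ.
Then v_1 = N · v_2 = (-2, -8, -4, 0)ᵀ.

Sanity check: (A − (-3)·I) v_1 = (0, 0, 0, 0)ᵀ = 0. ✓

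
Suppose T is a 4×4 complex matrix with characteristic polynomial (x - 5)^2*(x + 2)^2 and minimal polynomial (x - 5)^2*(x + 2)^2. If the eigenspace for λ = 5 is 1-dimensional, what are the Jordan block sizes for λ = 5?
Block sizes for λ = 5: [2]

Step 1 — from the characteristic polynomial, algebraic multiplicity of λ = 5 is 2. From dim ker(T − (5)·I) = 1, there are exactly 1 Jordan blocks for λ = 5.
Step 2 — from the minimal polynomial, the factor (x − 5)^2 tells us the largest block for λ = 5 has size 2.
Step 3 — with total size 2, 1 blocks, and largest block 2, the block sizes (in nonincreasing order) are [2].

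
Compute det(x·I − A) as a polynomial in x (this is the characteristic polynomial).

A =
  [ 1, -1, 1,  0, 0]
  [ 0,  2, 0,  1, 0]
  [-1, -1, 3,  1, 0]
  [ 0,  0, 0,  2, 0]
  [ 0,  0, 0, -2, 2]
x^5 - 10*x^4 + 40*x^3 - 80*x^2 + 80*x - 32

Expanding det(x·I − A) (e.g. by cofactor expansion or by noting that A is similar to its Jordan form J, which has the same characteristic polynomial as A) gives
  χ_A(x) = x^5 - 10*x^4 + 40*x^3 - 80*x^2 + 80*x - 32
which factors as (x - 2)^5. The eigenvalues (with algebraic multiplicities) are λ = 2 with multiplicity 5.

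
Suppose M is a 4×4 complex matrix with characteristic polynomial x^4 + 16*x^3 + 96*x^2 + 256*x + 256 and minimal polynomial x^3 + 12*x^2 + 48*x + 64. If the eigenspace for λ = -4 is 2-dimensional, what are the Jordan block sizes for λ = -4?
Block sizes for λ = -4: [3, 1]

Step 1 — from the characteristic polynomial, algebraic multiplicity of λ = -4 is 4. From dim ker(M − (-4)·I) = 2, there are exactly 2 Jordan blocks for λ = -4.
Step 2 — from the minimal polynomial, the factor (x + 4)^3 tells us the largest block for λ = -4 has size 3.
Step 3 — with total size 4, 2 blocks, and largest block 3, the block sizes (in nonincreasing order) are [3, 1].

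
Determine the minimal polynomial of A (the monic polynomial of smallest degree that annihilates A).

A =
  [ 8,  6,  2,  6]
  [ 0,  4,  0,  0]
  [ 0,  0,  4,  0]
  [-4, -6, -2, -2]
x^2 - 6*x + 8

The characteristic polynomial is χ_A(x) = (x - 4)^3*(x - 2), so the eigenvalues are known. The minimal polynomial is
  m_A(x) = Π_λ (x − λ)^{k_λ}
where k_λ is the size of the *largest* Jordan block for λ (equivalently, the smallest k with (A − λI)^k v = 0 for every generalised eigenvector v of λ).

  λ = 2: largest Jordan block has size 1, contributing (x − 2)
  λ = 4: largest Jordan block has size 1, contributing (x − 4)

So m_A(x) = (x - 4)*(x - 2) = x^2 - 6*x + 8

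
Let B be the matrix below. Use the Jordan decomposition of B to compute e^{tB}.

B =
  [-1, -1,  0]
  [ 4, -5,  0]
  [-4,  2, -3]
e^{tB} =
  [2*t*exp(-3*t) + exp(-3*t), -t*exp(-3*t), 0]
  [4*t*exp(-3*t), -2*t*exp(-3*t) + exp(-3*t), 0]
  [-4*t*exp(-3*t), 2*t*exp(-3*t), exp(-3*t)]

Strategy: write B = P · J · P⁻¹ where J is a Jordan canonical form, so e^{tB} = P · e^{tJ} · P⁻¹, and e^{tJ} can be computed block-by-block.

B has Jordan form
J =
  [-3,  1,  0]
  [ 0, -3,  0]
  [ 0,  0, -3]
(up to reordering of blocks).

Per-block formulas:
  For a 2×2 Jordan block J_2(-3): exp(t · J_2(-3)) = e^(-3t)·(I + t·N), where N is the 2×2 nilpotent shift.
  For a 1×1 block at λ = -3: exp(t · [-3]) = [e^(-3t)].

After assembling e^{tJ} and conjugating by P, we get:

e^{tB} =
  [2*t*exp(-3*t) + exp(-3*t), -t*exp(-3*t), 0]
  [4*t*exp(-3*t), -2*t*exp(-3*t) + exp(-3*t), 0]
  [-4*t*exp(-3*t), 2*t*exp(-3*t), exp(-3*t)]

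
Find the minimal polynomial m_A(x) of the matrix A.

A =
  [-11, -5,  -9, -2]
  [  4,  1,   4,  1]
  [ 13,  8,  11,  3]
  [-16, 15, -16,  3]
x^4 - 4*x^3 - 12*x^2 + 32*x + 64

The characteristic polynomial is χ_A(x) = (x - 4)^2*(x + 2)^2, so the eigenvalues are known. The minimal polynomial is
  m_A(x) = Π_λ (x − λ)^{k_λ}
where k_λ is the size of the *largest* Jordan block for λ (equivalently, the smallest k with (A − λI)^k v = 0 for every generalised eigenvector v of λ).

  λ = -2: largest Jordan block has size 2, contributing (x + 2)^2
  λ = 4: largest Jordan block has size 2, contributing (x − 4)^2

So m_A(x) = (x - 4)^2*(x + 2)^2 = x^4 - 4*x^3 - 12*x^2 + 32*x + 64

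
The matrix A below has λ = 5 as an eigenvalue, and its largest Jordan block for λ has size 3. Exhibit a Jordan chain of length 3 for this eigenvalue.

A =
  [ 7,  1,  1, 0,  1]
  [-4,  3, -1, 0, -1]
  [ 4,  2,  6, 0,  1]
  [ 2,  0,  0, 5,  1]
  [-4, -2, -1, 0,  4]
A Jordan chain for λ = 5 of length 3:
v_1 = (1, -2, 2, 1, -2)ᵀ
v_2 = (1, -1, 1, 0, -1)ᵀ
v_3 = (0, 0, 1, 0, 0)ᵀ

Let N = A − (5)·I. We want v_3 with N^3 v_3 = 0 but N^2 v_3 ≠ 0; then v_{j-1} := N · v_j for j = 3, …, 2.

Pick v_3 = (0, 0, 1, 0, 0)ᵀ.
Then v_2 = N · v_3 = (1, -1, 1, 0, -1)ᵀ.
Then v_1 = N · v_2 = (1, -2, 2, 1, -2)ᵀ.

Sanity check: (A − (5)·I) v_1 = (0, 0, 0, 0, 0)ᵀ = 0. ✓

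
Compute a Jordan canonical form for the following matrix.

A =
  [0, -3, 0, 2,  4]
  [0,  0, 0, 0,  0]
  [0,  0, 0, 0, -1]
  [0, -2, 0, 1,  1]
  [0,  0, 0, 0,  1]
J_2(0) ⊕ J_1(0) ⊕ J_2(1)

The characteristic polynomial is
  det(x·I − A) = x^5 - 2*x^4 + x^3 = x^3*(x - 1)^2

Eigenvalues and multiplicities (the geometric multiplicity of λ is n − rank(A − λI), which equals the number of Jordan blocks for λ):
  λ = 0: algebraic multiplicity = 3, geometric multiplicity = 2
  λ = 1: algebraic multiplicity = 2, geometric multiplicity = 1

Determining the block sizes for each eigenvalue:
  λ = 0: 2 blocks summing to 3 forces exactly one block of size 2 and the rest size 1 → block sizes [2, 1]
  λ = 1: one block (gm = 1), so the single block has size am = 2 → block sizes [2]

Assembling the blocks gives a Jordan form
J =
  [0, 1, 0, 0, 0]
  [0, 0, 0, 0, 0]
  [0, 0, 0, 0, 0]
  [0, 0, 0, 1, 1]
  [0, 0, 0, 0, 1]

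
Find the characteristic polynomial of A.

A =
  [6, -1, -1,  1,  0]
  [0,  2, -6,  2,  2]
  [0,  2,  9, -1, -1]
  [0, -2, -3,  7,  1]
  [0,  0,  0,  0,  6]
x^5 - 30*x^4 + 360*x^3 - 2160*x^2 + 6480*x - 7776

Expanding det(x·I − A) (e.g. by cofactor expansion or by noting that A is similar to its Jordan form J, which has the same characteristic polynomial as A) gives
  χ_A(x) = x^5 - 30*x^4 + 360*x^3 - 2160*x^2 + 6480*x - 7776
which factors as (x - 6)^5. The eigenvalues (with algebraic multiplicities) are λ = 6 with multiplicity 5.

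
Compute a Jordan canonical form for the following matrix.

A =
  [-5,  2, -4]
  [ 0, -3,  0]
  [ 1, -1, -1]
J_2(-3) ⊕ J_1(-3)

The characteristic polynomial is
  det(x·I − A) = x^3 + 9*x^2 + 27*x + 27 = (x + 3)^3

Eigenvalues and multiplicities (the geometric multiplicity of λ is n − rank(A − λI), which equals the number of Jordan blocks for λ):
  λ = -3: algebraic multiplicity = 3, geometric multiplicity = 2

Determining the block sizes for each eigenvalue:
  λ = -3: 2 blocks summing to 3 forces exactly one block of size 2 and the rest size 1 → block sizes [2, 1]

Assembling the blocks gives a Jordan form
J =
  [-3,  1,  0]
  [ 0, -3,  0]
  [ 0,  0, -3]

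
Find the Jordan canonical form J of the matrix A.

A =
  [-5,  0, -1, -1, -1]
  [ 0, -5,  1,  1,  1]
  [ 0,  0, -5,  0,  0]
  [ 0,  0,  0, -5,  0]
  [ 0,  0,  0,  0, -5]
J_2(-5) ⊕ J_1(-5) ⊕ J_1(-5) ⊕ J_1(-5)

The characteristic polynomial is
  det(x·I − A) = x^5 + 25*x^4 + 250*x^3 + 1250*x^2 + 3125*x + 3125 = (x + 5)^5

Eigenvalues and multiplicities (the geometric multiplicity of λ is n − rank(A − λI), which equals the number of Jordan blocks for λ):
  λ = -5: algebraic multiplicity = 5, geometric multiplicity = 4

Determining the block sizes for each eigenvalue:
  λ = -5: 4 blocks summing to 5 forces exactly one block of size 2 and the rest size 1 → block sizes [2, 1, 1, 1]

Assembling the blocks gives a Jordan form
J =
  [-5,  1,  0,  0,  0]
  [ 0, -5,  0,  0,  0]
  [ 0,  0, -5,  0,  0]
  [ 0,  0,  0, -5,  0]
  [ 0,  0,  0,  0, -5]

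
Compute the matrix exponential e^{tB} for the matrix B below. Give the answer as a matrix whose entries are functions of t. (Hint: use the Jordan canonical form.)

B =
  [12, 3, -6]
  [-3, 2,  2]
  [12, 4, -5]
e^{tB} =
  [9*t*exp(3*t) + exp(3*t), 3*t*exp(3*t), -6*t*exp(3*t)]
  [-3*t*exp(3*t), -t*exp(3*t) + exp(3*t), 2*t*exp(3*t)]
  [12*t*exp(3*t), 4*t*exp(3*t), -8*t*exp(3*t) + exp(3*t)]

Strategy: write B = P · J · P⁻¹ where J is a Jordan canonical form, so e^{tB} = P · e^{tJ} · P⁻¹, and e^{tJ} can be computed block-by-block.

B has Jordan form
J =
  [3, 1, 0]
  [0, 3, 0]
  [0, 0, 3]
(up to reordering of blocks).

Per-block formulas:
  For a 1×1 block at λ = 3: exp(t · [3]) = [e^(3t)].
  For a 2×2 Jordan block J_2(3): exp(t · J_2(3)) = e^(3t)·(I + t·N), where N is the 2×2 nilpotent shift.

After assembling e^{tJ} and conjugating by P, we get:

e^{tB} =
  [9*t*exp(3*t) + exp(3*t), 3*t*exp(3*t), -6*t*exp(3*t)]
  [-3*t*exp(3*t), -t*exp(3*t) + exp(3*t), 2*t*exp(3*t)]
  [12*t*exp(3*t), 4*t*exp(3*t), -8*t*exp(3*t) + exp(3*t)]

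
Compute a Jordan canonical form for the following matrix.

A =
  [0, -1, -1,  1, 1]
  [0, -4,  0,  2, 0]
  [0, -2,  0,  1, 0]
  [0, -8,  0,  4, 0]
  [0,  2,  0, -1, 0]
J_2(0) ⊕ J_2(0) ⊕ J_1(0)

The characteristic polynomial is
  det(x·I − A) = x^5

Eigenvalues and multiplicities (the geometric multiplicity of λ is n − rank(A − λI), which equals the number of Jordan blocks for λ):
  λ = 0: algebraic multiplicity = 5, geometric multiplicity = 3

Determining the block sizes for each eigenvalue:
  λ = 0: with am = 5 and gm = 3, the partition is not yet determined (e.g. several partitions of 5 into 3 parts exist). Let N = A − (0)·I. Computing rank(N^1) = 2, rank(N^2) = 0; the number of blocks of size ≥ j is rank(N^{j−1}) − rank(N^j), giving [3, 2]. So we have 2 block(s) of size 2, 1 block(s) of size 1 → block sizes [2, 2, 1]

Assembling the blocks gives a Jordan form
J =
  [0, 1, 0, 0, 0]
  [0, 0, 0, 0, 0]
  [0, 0, 0, 1, 0]
  [0, 0, 0, 0, 0]
  [0, 0, 0, 0, 0]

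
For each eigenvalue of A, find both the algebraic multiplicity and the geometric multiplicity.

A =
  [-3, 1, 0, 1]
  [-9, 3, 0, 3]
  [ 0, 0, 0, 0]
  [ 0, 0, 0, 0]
λ = 0: alg = 4, geom = 3

Step 1 — factor the characteristic polynomial to read off the algebraic multiplicities:
  χ_A(x) = x^4

Step 2 — compute geometric multiplicities via the rank-nullity identity g(λ) = n − rank(A − λI):
  rank(A − (0)·I) = 1, so dim ker(A − (0)·I) = n − 1 = 3

Summary:
  λ = 0: algebraic multiplicity = 4, geometric multiplicity = 3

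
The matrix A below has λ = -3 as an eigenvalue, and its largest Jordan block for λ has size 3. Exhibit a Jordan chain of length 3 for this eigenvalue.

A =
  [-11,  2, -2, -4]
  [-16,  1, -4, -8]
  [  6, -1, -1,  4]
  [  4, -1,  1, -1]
A Jordan chain for λ = -3 of length 3:
v_1 = (4, 8, -4, -2)ᵀ
v_2 = (-8, -16, 6, 4)ᵀ
v_3 = (1, 0, 0, 0)ᵀ

Let N = A − (-3)·I. We want v_3 with N^3 v_3 = 0 but N^2 v_3 ≠ 0; then v_{j-1} := N · v_j for j = 3, …, 2.

Pick v_3 = (1, 0, 0, 0)ᵀ.
Then v_2 = N · v_3 = (-8, -16, 6, 4)ᵀ.
Then v_1 = N · v_2 = (4, 8, -4, -2)ᵀ.

Sanity check: (A − (-3)·I) v_1 = (0, 0, 0, 0)ᵀ = 0. ✓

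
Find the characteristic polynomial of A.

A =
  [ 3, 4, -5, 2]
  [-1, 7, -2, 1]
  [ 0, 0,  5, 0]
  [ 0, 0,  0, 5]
x^4 - 20*x^3 + 150*x^2 - 500*x + 625

Expanding det(x·I − A) (e.g. by cofactor expansion or by noting that A is similar to its Jordan form J, which has the same characteristic polynomial as A) gives
  χ_A(x) = x^4 - 20*x^3 + 150*x^2 - 500*x + 625
which factors as (x - 5)^4. The eigenvalues (with algebraic multiplicities) are λ = 5 with multiplicity 4.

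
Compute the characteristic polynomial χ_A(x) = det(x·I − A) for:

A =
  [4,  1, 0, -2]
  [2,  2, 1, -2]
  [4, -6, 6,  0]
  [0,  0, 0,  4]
x^4 - 16*x^3 + 96*x^2 - 256*x + 256

Expanding det(x·I − A) (e.g. by cofactor expansion or by noting that A is similar to its Jordan form J, which has the same characteristic polynomial as A) gives
  χ_A(x) = x^4 - 16*x^3 + 96*x^2 - 256*x + 256
which factors as (x - 4)^4. The eigenvalues (with algebraic multiplicities) are λ = 4 with multiplicity 4.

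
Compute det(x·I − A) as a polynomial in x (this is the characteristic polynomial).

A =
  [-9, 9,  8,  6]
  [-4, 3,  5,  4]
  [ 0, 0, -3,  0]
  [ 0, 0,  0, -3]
x^4 + 12*x^3 + 54*x^2 + 108*x + 81

Expanding det(x·I − A) (e.g. by cofactor expansion or by noting that A is similar to its Jordan form J, which has the same characteristic polynomial as A) gives
  χ_A(x) = x^4 + 12*x^3 + 54*x^2 + 108*x + 81
which factors as (x + 3)^4. The eigenvalues (with algebraic multiplicities) are λ = -3 with multiplicity 4.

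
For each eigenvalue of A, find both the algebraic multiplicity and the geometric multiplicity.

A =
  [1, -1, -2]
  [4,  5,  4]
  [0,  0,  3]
λ = 3: alg = 3, geom = 2

Step 1 — factor the characteristic polynomial to read off the algebraic multiplicities:
  χ_A(x) = (x - 3)^3

Step 2 — compute geometric multiplicities via the rank-nullity identity g(λ) = n − rank(A − λI):
  rank(A − (3)·I) = 1, so dim ker(A − (3)·I) = n − 1 = 2

Summary:
  λ = 3: algebraic multiplicity = 3, geometric multiplicity = 2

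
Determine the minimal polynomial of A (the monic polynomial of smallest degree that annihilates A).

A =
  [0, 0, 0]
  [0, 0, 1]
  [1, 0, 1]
x^3 - x^2

The characteristic polynomial is χ_A(x) = x^2*(x - 1), so the eigenvalues are known. The minimal polynomial is
  m_A(x) = Π_λ (x − λ)^{k_λ}
where k_λ is the size of the *largest* Jordan block for λ (equivalently, the smallest k with (A − λI)^k v = 0 for every generalised eigenvector v of λ).

  λ = 0: largest Jordan block has size 2, contributing (x − 0)^2
  λ = 1: largest Jordan block has size 1, contributing (x − 1)

So m_A(x) = x^2*(x - 1) = x^3 - x^2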